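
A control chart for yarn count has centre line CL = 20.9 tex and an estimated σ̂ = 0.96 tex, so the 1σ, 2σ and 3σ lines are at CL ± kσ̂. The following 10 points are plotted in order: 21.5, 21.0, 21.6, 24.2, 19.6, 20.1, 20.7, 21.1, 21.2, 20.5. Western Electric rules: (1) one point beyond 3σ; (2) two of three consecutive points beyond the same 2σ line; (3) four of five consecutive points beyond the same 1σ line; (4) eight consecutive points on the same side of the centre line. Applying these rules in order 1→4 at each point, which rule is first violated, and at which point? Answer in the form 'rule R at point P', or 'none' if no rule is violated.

rule 1 at point 4

Zone of each point (C = within 1σ̂, B = 1σ̂–2σ̂, A = 2σ̂–3σ̂, * = beyond 3σ̂; sign = side of CL): 1:+C, 2:+C, 3:+C, 4:+*, 5:-B, 6:-C, 7:-C, 8:+C, 9:+C, 10:-C
Rule 1 (one point beyond the 3σ limits) is satisfied at point 4.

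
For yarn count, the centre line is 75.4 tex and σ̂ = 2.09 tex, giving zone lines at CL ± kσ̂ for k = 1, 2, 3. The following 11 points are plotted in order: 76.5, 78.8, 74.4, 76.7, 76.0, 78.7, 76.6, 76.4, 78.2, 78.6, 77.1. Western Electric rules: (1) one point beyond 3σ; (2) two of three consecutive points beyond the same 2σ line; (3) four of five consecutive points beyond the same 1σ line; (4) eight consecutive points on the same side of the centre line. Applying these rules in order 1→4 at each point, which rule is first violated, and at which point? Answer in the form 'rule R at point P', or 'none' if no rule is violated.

rule 4 at point 11

Zone of each point (C = within 1σ̂, B = 1σ̂–2σ̂, A = 2σ̂–3σ̂, * = beyond 3σ̂; sign = side of CL): 1:+C, 2:+B, 3:-C, 4:+C, 5:+C, 6:+B, 7:+C, 8:+C, 9:+B, 10:+B, 11:+C
Rule 4 (eight consecutive points on the same side of the centre line) is satisfied at point 11.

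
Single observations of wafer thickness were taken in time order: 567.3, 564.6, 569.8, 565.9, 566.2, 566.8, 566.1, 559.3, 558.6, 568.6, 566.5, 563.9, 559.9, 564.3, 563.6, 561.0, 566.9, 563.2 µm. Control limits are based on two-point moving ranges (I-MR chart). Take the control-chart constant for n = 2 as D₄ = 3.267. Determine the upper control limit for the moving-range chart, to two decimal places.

10.93

Moving ranges: 2.7, 5.2, 3.9, 0.3, 0.6, 0.7, 6.8, 0.7, 10.0, 2.1, 2.6, 4.0, 4.4, 0.7, 2.6, 5.9, 3.7; M̄R̄ = 56.9000 / 17 = 3.3471
UCL_MR = D₄·M̄R̄ = 3.267 × 3.3471 = 10.9348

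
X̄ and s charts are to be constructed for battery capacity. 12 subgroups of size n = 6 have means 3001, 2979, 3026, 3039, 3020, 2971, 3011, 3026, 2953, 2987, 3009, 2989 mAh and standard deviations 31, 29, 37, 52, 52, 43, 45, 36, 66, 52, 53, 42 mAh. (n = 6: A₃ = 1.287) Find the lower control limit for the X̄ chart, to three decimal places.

2943.216

X̄̄ = (3001 + 2979 + 3026 + 3039 + 3020 + 2971 + 3011 + 3026 + 2953 + 2987 + 3009 + 2989) / 12 = 3000.9167
s̄ = (31 + 29 + 37 + 52 + 52 + 43 + 45 + 36 + 66 + 52 + 53 + 42) / 12 = 44.8333
LCL = X̄̄ − A₃·s̄ = 3000.9167 − 1.287 × 44.8333 = 2943.2162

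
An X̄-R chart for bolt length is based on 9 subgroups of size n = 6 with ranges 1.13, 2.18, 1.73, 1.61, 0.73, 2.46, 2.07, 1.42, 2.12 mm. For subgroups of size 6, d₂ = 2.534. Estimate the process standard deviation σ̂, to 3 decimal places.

0.677

R̄ = (1.13 + 2.18 + 1.73 + 1.61 + 0.73 + 2.46 + 2.07 + 1.42 + 2.12) / 9 = 1.7167
σ̂ = R̄ / d₂ = 1.7167 / 2.534 = 0.6775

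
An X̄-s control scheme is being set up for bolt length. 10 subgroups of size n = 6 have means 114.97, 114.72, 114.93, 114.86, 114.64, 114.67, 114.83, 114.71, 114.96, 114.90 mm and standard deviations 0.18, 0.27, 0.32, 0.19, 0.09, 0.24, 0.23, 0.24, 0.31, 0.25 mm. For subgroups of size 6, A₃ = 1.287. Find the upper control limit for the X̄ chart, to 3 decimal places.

115.118

X̄̄ = (114.97 + 114.72 + 114.93 + 114.86 + 114.64 + 114.67 + 114.83 + 114.71 + 114.96 + 114.90) / 10 = 114.8190
s̄ = (0.18 + 0.27 + 0.32 + 0.19 + 0.09 + 0.24 + 0.23 + 0.24 + 0.31 + 0.25) / 10 = 0.2320
UCL = X̄̄ + A₃·s̄ = 114.8190 + 1.287 × 0.2320 = 115.1176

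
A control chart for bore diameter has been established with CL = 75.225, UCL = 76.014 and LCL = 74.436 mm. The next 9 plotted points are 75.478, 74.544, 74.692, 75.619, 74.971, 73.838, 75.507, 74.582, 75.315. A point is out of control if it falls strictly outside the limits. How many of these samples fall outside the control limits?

Compare each point to [74.436, 76.014]: sample 6 = 73.838 < LCL.

1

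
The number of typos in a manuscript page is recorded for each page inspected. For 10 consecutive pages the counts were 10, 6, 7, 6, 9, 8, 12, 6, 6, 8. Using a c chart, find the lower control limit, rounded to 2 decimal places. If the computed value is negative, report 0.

c̄ = (10 + 6 + 7 + 6 + 9 + 8 + 12 + 6 + 6 + 8) / 10 = 78 / 10 = 7.8000
LCL = c̄ − 3√c̄ = 7.8000 − 3 × 2.7928 = -0.5785 → 0 (cannot be negative)

0.00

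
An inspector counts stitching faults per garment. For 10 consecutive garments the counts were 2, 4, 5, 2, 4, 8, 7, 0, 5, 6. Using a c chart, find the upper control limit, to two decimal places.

10.52

c̄ = (2 + 4 + 5 + 2 + 4 + 8 + 7 + 0 + 5 + 6) / 10 = 43 / 10 = 4.3000
UCL = c̄ + 3√c̄ = 4.3000 + 3 × √4.3000 = 4.3000 + 3 × 2.0736 = 10.5209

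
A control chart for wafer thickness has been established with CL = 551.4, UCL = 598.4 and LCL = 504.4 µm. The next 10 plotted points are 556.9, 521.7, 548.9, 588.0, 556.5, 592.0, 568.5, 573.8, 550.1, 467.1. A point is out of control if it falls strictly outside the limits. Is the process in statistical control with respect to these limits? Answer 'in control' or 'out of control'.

Compare each point to [504.4, 598.4]: sample 10 = 467.1 < LCL.

out of control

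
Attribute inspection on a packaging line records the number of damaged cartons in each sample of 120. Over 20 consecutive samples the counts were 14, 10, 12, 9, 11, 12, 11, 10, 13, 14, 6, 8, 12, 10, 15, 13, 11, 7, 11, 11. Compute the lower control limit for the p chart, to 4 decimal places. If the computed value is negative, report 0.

p̄ = Σdᵢ / (k·n) = 220 / (20 × 120) = 0.09167
LCL = p̄ − 3·√(p̄(1−p̄)/n) = 0.09167 − 3 × 0.02634 = 0.01264

0.0126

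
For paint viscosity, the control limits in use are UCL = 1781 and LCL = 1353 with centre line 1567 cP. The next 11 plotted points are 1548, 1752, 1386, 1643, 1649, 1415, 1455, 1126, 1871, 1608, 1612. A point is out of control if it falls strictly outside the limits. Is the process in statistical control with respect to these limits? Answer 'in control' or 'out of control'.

out of control

Compare each point to [1353, 1781]: sample 8 = 1126 < LCL; sample 9 = 1871 > UCL.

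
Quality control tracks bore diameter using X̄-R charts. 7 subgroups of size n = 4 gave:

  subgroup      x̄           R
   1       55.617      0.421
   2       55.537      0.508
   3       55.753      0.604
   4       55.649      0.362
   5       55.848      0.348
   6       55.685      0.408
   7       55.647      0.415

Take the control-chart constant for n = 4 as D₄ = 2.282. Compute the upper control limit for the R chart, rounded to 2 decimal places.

R̄ = (0.421 + 0.508 + 0.604 + 0.362 + 0.348 + 0.408 + 0.415) / 7 = 3.0660 / 7 = 0.4380
UCL_R = D₄·R̄ = 2.282 × 0.4380 = 0.9995

1.00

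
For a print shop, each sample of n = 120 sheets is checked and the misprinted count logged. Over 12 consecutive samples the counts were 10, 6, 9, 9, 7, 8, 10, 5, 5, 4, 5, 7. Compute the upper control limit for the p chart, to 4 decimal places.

p̄ = Σdᵢ / (k·n) = 85 / (12 × 120) = 0.05903
UCL = p̄ + 3·√(p̄(1−p̄)/n) = 0.05903 + 3 × √(0.05903×0.94097/120) = 0.05903 + 3 × 0.02151 = 0.12357

0.1236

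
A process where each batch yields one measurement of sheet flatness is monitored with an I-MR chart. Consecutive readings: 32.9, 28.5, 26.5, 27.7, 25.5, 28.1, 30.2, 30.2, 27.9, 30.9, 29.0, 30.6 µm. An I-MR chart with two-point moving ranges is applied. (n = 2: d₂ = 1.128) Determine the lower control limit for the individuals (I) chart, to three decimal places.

23.367

X̄ = (32.9 + 28.5 + 26.5 + 27.7 + 25.5 + 28.1 + 30.2 + 30.2 + 27.9 + 30.9 + 29.0 + 30.6) / 12 = 29.0000
Moving ranges: 4.4, 2.0, 1.2, 2.2, 2.6, 2.1, 0.0, 2.3, 3.0, 1.9, 1.6; M̄R̄ = 23.3000 / 11 = 2.1182
LCL = X̄ − 3·M̄R̄/d₂ = 29.0000 − 3 × 2.1182 / 1.128 = 23.3665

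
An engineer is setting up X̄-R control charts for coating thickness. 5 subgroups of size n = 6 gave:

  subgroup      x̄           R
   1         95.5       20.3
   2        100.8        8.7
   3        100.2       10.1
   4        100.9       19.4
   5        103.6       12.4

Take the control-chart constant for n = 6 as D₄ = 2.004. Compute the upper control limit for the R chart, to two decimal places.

28.42

R̄ = (20.3 + 8.7 + 10.1 + 19.4 + 12.4) / 5 = 70.9000 / 5 = 14.1800
UCL_R = D₄·R̄ = 2.004 × 14.1800 = 28.4167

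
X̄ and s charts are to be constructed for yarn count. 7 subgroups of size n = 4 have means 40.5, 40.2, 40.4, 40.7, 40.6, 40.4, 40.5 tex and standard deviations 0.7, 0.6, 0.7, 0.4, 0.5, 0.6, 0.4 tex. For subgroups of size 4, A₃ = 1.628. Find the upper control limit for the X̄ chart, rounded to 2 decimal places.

X̄̄ = (40.5 + 40.2 + 40.4 + 40.7 + 40.6 + 40.4 + 40.5) / 7 = 40.4714
s̄ = (0.7 + 0.6 + 0.7 + 0.4 + 0.5 + 0.6 + 0.4) / 7 = 0.5571
UCL = X̄̄ + A₃·s̄ = 40.4714 + 1.628 × 0.5571 = 41.3785

41.38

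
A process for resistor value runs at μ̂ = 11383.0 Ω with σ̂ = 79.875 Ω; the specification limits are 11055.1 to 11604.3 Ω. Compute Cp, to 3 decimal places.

Cp = (USL − LSL) / (6σ̂) = (11604.3 − 11055.1) / (6 × 79.875) = 549.2000 / 479.2500 = 1.1460

1.146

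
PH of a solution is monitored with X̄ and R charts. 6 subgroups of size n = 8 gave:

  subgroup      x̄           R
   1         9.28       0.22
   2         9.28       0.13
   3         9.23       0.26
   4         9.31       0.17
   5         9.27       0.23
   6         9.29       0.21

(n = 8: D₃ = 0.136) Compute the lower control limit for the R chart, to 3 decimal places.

0.028

R̄ = (0.22 + 0.13 + 0.26 + 0.17 + 0.23 + 0.21) / 6 = 1.2200 / 6 = 0.2033
LCL_R = D₃·R̄ = 0.136 × 0.2033 = 0.0277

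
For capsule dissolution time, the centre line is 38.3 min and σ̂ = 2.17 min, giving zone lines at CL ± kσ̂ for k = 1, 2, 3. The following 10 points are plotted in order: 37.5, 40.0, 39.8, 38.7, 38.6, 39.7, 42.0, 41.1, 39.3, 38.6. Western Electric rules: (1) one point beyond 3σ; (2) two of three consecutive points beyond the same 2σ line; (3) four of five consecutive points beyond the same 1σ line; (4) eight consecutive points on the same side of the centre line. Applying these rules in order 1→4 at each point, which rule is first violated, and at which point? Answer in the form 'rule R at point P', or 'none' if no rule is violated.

rule 4 at point 9

Zone of each point (C = within 1σ̂, B = 1σ̂–2σ̂, A = 2σ̂–3σ̂, * = beyond 3σ̂; sign = side of CL): 1:-C, 2:+C, 3:+C, 4:+C, 5:+C, 6:+C, 7:+B, 8:+B, 9:+C, 10:+C
Rule 4 (eight consecutive points on the same side of the centre line) is satisfied at point 9.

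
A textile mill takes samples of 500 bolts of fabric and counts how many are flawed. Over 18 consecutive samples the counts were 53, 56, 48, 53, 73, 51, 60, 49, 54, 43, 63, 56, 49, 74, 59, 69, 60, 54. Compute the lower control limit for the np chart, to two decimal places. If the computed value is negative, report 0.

p̄ = Σdᵢ / (k·n) = 1024 / (18 × 500) = 0.11378
LCL = np̄ − 3·√(np̄(1−p̄)) = 56.8889 − 3 × 7.1004 = 35.5876

35.59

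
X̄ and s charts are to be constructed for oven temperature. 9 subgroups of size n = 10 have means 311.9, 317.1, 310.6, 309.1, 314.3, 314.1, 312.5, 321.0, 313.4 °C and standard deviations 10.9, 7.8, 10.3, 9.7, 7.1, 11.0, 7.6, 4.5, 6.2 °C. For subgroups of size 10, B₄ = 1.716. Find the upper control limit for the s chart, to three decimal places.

s̄ = (10.9 + 7.8 + 10.3 + 9.7 + 7.1 + 11.0 + 7.6 + 4.5 + 6.2) / 9 = 8.3444
UCL_s = B₄·s̄ = 1.716 × 8.3444 = 14.3191

14.319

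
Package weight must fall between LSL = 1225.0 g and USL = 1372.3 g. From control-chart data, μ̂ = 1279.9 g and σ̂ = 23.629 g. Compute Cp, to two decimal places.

1.04

Cp = (USL − LSL) / (6σ̂) = (1372.3 − 1225.0) / (6 × 23.629) = 147.3000 / 141.7740 = 1.0390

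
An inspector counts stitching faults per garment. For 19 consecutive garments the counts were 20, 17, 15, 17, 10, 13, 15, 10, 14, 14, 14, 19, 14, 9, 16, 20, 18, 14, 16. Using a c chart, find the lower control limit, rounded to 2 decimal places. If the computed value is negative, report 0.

3.38

c̄ = (20 + 17 + 15 + 17 + 10 + 13 + 15 + 10 + 14 + 14 + 14 + 19 + 14 + 9 + 16 + 20 + 18 + 14 + 16) / 19 = 285 / 19 = 15.0000
LCL = c̄ − 3√c̄ = 15.0000 − 3 × 3.8730 = 3.3810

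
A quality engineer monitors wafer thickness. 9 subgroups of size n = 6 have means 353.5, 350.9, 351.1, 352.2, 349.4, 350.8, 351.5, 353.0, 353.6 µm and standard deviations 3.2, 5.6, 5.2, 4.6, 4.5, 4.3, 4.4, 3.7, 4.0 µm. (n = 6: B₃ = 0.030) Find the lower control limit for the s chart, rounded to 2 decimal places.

0.13

s̄ = (3.2 + 5.6 + 5.2 + 4.6 + 4.5 + 4.3 + 4.4 + 3.7 + 4.0) / 9 = 4.3889
LCL_s = B₃·s̄ = 0.030 × 4.3889 = 0.1317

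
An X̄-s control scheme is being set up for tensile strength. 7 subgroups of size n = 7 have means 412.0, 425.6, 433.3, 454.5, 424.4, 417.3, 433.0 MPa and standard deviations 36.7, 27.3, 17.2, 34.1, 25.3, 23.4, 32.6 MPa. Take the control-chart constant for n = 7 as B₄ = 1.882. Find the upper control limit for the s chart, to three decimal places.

52.857

s̄ = (36.7 + 27.3 + 17.2 + 34.1 + 25.3 + 23.4 + 32.6) / 7 = 28.0857
UCL_s = B₄·s̄ = 1.882 × 28.0857 = 52.8573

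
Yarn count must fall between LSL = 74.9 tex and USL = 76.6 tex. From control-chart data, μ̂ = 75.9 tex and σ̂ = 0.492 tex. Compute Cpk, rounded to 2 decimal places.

Cpu = (USL − μ̂) / (3σ̂) = (76.6 − 75.9) / (3 × 0.492) = 0.4743; Cpl = (μ̂ − LSL) / (3σ̂) = (75.9 − 74.9) / (3 × 0.492) = 0.6775; Cpk = min(Cpu, Cpl) = 0.4743

0.47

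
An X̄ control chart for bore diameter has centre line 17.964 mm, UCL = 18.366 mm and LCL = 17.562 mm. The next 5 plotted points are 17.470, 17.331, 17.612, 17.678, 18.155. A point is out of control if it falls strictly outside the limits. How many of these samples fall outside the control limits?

Compare each point to [17.562, 18.366]: sample 1 = 17.470 < LCL; sample 2 = 17.331 < LCL.

2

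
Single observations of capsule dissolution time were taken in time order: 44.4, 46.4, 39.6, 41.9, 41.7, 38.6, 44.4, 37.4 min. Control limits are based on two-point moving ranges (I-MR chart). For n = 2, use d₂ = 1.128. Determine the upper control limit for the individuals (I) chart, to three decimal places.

52.134

X̄ = (44.4 + 46.4 + 39.6 + 41.9 + 41.7 + 38.6 + 44.4 + 37.4) / 8 = 41.8000
Moving ranges: 2.0, 6.8, 2.3, 0.2, 3.1, 5.8, 7.0; M̄R̄ = 27.2000 / 7 = 3.8857
UCL = X̄ + 3·M̄R̄/d₂ = 41.8000 + 3 × 3.8857 / 1.128 = 52.1343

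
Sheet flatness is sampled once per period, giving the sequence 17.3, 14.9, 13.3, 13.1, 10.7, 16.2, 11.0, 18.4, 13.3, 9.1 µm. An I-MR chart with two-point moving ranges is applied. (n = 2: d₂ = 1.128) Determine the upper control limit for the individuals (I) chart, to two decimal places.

X̄ = (17.3 + 14.9 + 13.3 + 13.1 + 10.7 + 16.2 + 11.0 + 18.4 + 13.3 + 9.1) / 10 = 13.7300
Moving ranges: 2.4, 1.6, 0.2, 2.4, 5.5, 5.2, 7.4, 5.1, 4.2; M̄R̄ = 34.0000 / 9 = 3.7778
UCL = X̄ + 3·M̄R̄/d₂ = 13.7300 + 3 × 3.7778 / 1.128 = 23.7773

23.78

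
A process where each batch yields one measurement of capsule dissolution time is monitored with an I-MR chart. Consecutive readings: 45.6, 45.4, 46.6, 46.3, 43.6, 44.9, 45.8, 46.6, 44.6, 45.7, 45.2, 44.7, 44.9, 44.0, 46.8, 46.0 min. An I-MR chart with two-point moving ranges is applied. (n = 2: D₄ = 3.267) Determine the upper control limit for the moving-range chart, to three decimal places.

3.528

Moving ranges: 0.2, 1.2, 0.3, 2.7, 1.3, 0.9, 0.8, 2.0, 1.1, 0.5, 0.5, 0.2, 0.9, 2.8, 0.8; M̄R̄ = 16.2000 / 15 = 1.0800
UCL_MR = D₄·M̄R̄ = 3.267 × 1.0800 = 3.5284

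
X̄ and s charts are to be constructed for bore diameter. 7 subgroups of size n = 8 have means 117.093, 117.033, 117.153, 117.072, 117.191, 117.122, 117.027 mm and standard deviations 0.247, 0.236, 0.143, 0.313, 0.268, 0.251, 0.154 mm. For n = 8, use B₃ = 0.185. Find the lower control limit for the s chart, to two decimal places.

s̄ = (0.247 + 0.236 + 0.143 + 0.313 + 0.268 + 0.251 + 0.154) / 7 = 0.2303
LCL_s = B₃·s̄ = 0.185 × 0.2303 = 0.0426

0.04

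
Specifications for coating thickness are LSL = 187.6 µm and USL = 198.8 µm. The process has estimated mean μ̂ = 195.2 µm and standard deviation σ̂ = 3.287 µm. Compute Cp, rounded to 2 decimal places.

Cp = (USL − LSL) / (6σ̂) = (198.8 − 187.6) / (6 × 3.287) = 11.2000 / 19.7220 = 0.5679

0.57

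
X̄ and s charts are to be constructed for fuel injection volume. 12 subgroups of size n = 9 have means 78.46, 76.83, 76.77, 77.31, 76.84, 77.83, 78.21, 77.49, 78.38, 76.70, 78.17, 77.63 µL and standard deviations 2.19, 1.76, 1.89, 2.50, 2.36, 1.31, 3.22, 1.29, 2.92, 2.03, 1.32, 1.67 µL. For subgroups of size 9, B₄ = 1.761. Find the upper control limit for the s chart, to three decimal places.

3.590

s̄ = (2.19 + 1.76 + 1.89 + 2.50 + 2.36 + 1.31 + 3.22 + 1.29 + 2.92 + 2.03 + 1.32 + 1.67) / 12 = 2.0383
UCL_s = B₄·s̄ = 1.761 × 2.0383 = 3.5895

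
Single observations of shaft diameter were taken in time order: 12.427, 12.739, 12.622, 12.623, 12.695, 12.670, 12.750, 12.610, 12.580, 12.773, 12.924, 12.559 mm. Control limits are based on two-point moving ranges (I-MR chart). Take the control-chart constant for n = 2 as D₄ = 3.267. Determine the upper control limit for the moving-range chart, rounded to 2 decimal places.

Moving ranges: 0.312, 0.117, 0.001, 0.072, 0.025, 0.080, 0.140, 0.030, 0.193, 0.151, 0.365; M̄R̄ = 1.4860 / 11 = 0.1351
UCL_MR = D₄·M̄R̄ = 3.267 × 0.1351 = 0.4413

0.44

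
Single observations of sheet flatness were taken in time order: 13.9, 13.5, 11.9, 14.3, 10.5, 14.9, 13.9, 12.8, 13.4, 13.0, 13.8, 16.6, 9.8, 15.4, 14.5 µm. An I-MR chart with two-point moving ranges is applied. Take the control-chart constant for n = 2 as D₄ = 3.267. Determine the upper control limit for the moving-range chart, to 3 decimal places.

7.607

Moving ranges: 0.4, 1.6, 2.4, 3.8, 4.4, 1.0, 1.1, 0.6, 0.4, 0.8, 2.8, 6.8, 5.6, 0.9; M̄R̄ = 32.6000 / 14 = 2.3286
UCL_MR = D₄·M̄R̄ = 3.267 × 2.3286 = 7.6074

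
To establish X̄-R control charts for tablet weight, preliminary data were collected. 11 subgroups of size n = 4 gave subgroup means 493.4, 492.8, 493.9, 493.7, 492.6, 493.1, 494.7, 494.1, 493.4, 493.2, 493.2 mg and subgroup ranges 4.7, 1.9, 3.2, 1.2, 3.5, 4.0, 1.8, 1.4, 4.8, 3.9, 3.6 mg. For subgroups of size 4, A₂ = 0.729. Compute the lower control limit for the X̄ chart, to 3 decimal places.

X̄̄ = (493.4 + 492.8 + 493.9 + 493.7 + 492.6 + 493.1 + 494.7 + 494.1 + 493.4 + 493.2 + 493.2) / 11 = 5428.1000 / 11 = 493.4636
R̄ = (4.7 + 1.9 + 3.2 + 1.2 + 3.5 + 4.0 + 1.8 + 1.4 + 4.8 + 3.9 + 3.6) / 11 = 34.0000 / 11 = 3.0909
LCL = X̄̄ − A₂·R̄ = 493.4636 − 0.729 × 3.0909 = 491.2104

491.210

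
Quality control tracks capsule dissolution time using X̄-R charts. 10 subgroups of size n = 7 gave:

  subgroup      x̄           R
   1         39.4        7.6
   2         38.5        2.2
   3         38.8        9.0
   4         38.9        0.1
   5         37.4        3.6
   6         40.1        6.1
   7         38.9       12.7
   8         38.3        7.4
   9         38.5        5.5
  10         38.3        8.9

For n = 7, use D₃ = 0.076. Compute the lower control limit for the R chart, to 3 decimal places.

0.480

R̄ = (7.6 + 2.2 + 9.0 + 0.1 + 3.6 + 6.1 + 12.7 + 7.4 + 5.5 + 8.9) / 10 = 63.1000 / 10 = 6.3100
LCL_R = D₃·R̄ = 0.076 × 6.3100 = 0.4796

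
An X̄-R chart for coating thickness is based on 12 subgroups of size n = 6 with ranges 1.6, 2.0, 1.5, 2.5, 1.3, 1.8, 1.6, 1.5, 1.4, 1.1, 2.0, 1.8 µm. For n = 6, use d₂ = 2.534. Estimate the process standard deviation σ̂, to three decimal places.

R̄ = (1.6 + 2.0 + 1.5 + 2.5 + 1.3 + 1.8 + 1.6 + 1.5 + 1.4 + 1.1 + 2.0 + 1.8) / 12 = 1.6750
σ̂ = R̄ / d₂ = 1.6750 / 2.534 = 0.6610

0.661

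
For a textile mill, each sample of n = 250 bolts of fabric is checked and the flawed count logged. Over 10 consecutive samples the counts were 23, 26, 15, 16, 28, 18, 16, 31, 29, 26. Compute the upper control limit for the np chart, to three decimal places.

p̄ = Σdᵢ / (k·n) = 228 / (10 × 250) = 0.09120
UCL = np̄ + 3·√(np̄(1−p̄)) = 22.8000 + 3 × √(22.8000×0.90880) = 22.8000 + 3 × 4.5520 = 36.4560

36.456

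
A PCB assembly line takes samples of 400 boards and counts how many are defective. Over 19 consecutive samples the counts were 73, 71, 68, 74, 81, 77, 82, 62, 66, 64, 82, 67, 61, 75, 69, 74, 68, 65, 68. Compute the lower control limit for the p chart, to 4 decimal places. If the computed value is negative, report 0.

0.1200

p̄ = Σdᵢ / (k·n) = 1347 / (19 × 400) = 0.17724
LCL = p̄ − 3·√(p̄(1−p̄)/n) = 0.17724 − 3 × 0.01909 = 0.11996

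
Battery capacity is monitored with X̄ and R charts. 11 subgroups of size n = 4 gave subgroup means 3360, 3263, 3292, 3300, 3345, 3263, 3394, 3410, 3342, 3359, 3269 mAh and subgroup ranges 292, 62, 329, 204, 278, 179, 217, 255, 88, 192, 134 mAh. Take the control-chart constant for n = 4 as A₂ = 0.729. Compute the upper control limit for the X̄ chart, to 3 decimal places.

3474.788

X̄̄ = (3360 + 3263 + 3292 + 3300 + 3345 + 3263 + 3394 + 3410 + 3342 + 3359 + 3269) / 11 = 36597.0000 / 11 = 3327.0000
R̄ = (292 + 62 + 329 + 204 + 278 + 179 + 217 + 255 + 88 + 192 + 134) / 11 = 2230.0000 / 11 = 202.7273
UCL = X̄̄ + A₂·R̄ = 3327.0000 + 0.729 × 202.7273 = 3474.7882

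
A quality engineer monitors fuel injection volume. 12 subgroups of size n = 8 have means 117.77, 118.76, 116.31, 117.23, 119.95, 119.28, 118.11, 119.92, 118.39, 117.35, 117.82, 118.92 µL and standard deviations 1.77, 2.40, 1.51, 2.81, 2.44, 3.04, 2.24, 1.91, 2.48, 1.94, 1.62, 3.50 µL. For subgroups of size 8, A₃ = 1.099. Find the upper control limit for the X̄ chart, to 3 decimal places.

120.851

X̄̄ = (117.77 + 118.76 + 116.31 + 117.23 + 119.95 + 119.28 + 118.11 + 119.92 + 118.39 + 117.35 + 117.82 + 118.92) / 12 = 118.3175
s̄ = (1.77 + 2.40 + 1.51 + 2.81 + 2.44 + 3.04 + 2.24 + 1.91 + 2.48 + 1.94 + 1.62 + 3.50) / 12 = 2.3050
UCL = X̄̄ + A₃·s̄ = 118.3175 + 1.099 × 2.3050 = 120.8507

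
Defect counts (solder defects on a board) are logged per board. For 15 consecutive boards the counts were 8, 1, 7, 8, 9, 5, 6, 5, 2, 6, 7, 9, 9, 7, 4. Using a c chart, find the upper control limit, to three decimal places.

13.670

c̄ = (8 + 1 + 7 + 8 + 9 + 5 + 6 + 5 + 2 + 6 + 7 + 9 + 9 + 7 + 4) / 15 = 93 / 15 = 6.2000
UCL = c̄ + 3√c̄ = 6.2000 + 3 × √6.2000 = 6.2000 + 3 × 2.4900 = 13.6699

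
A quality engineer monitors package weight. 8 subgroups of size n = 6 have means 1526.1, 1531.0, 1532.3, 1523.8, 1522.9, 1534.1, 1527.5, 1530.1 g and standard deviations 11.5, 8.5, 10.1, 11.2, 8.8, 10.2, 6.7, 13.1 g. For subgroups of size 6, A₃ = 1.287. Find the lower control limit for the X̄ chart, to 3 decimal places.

X̄̄ = (1526.1 + 1531.0 + 1532.3 + 1523.8 + 1522.9 + 1534.1 + 1527.5 + 1530.1) / 8 = 1528.4750
s̄ = (11.5 + 8.5 + 10.1 + 11.2 + 8.8 + 10.2 + 6.7 + 13.1) / 8 = 10.0125
LCL = X̄̄ − A₃·s̄ = 1528.4750 − 1.287 × 10.0125 = 1515.5889

1515.589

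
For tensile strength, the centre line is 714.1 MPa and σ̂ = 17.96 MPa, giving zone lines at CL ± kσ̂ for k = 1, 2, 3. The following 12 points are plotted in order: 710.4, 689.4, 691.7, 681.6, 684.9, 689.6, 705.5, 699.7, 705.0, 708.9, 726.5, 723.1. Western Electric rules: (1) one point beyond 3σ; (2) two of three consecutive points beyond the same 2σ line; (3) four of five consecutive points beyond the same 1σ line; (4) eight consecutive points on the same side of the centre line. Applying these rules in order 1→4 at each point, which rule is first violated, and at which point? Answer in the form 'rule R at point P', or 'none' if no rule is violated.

Zone of each point (C = within 1σ̂, B = 1σ̂–2σ̂, A = 2σ̂–3σ̂, * = beyond 3σ̂; sign = side of CL): 1:-C, 2:-B, 3:-B, 4:-B, 5:-B, 6:-B, 7:-C, 8:-C, 9:-C, 10:-C, 11:+C, 12:+C
Rule 3 (four of five consecutive points beyond the same 1σ limit) is satisfied at point 5.

rule 3 at point 5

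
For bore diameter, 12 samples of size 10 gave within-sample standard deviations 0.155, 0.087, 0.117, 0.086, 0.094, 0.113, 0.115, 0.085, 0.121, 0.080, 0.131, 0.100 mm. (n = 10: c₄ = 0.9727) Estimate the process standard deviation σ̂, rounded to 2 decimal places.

0.11

s̄ = (0.155 + 0.087 + 0.117 + 0.086 + 0.094 + 0.113 + 0.115 + 0.085 + 0.121 + 0.080 + 0.131 + 0.100) / 12 = 0.1070
σ̂ = s̄ / c₄ = 0.1070 / 0.9727 = 0.1100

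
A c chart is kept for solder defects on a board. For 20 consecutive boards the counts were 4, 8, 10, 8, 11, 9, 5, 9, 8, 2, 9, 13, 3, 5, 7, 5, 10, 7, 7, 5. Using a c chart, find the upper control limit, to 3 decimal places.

c̄ = (4 + 8 + 10 + 8 + 11 + 9 + 5 + 9 + 8 + 2 + 9 + 13 + 3 + 5 + 7 + 5 + 10 + 7 + 7 + 5) / 20 = 145 / 20 = 7.2500
UCL = c̄ + 3√c̄ = 7.2500 + 3 × √7.2500 = 7.2500 + 3 × 2.6926 = 15.3277

15.328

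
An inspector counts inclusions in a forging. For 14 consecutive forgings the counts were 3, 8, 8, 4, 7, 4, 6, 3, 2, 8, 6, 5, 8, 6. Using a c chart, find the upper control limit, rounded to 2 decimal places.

c̄ = (3 + 8 + 8 + 4 + 7 + 4 + 6 + 3 + 2 + 8 + 6 + 5 + 8 + 6) / 14 = 78 / 14 = 5.5714
UCL = c̄ + 3√c̄ = 5.5714 + 3 × √5.5714 = 5.5714 + 3 × 2.3604 = 12.6526

12.65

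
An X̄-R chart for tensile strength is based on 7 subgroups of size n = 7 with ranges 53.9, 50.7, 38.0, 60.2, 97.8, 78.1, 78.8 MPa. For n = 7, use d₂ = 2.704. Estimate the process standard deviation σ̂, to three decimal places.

R̄ = (53.9 + 50.7 + 38.0 + 60.2 + 97.8 + 78.1 + 78.8) / 7 = 65.3571
σ̂ = R̄ / d₂ = 65.3571 / 2.704 = 24.1705

24.171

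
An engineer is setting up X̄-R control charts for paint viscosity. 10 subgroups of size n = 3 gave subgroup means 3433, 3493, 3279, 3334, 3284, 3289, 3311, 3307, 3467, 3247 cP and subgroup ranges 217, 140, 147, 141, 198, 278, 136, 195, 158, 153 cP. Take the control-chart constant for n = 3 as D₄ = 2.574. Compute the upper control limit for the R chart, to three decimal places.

453.796

R̄ = (217 + 140 + 147 + 141 + 198 + 278 + 136 + 195 + 158 + 153) / 10 = 1763.0000 / 10 = 176.3000
UCL_R = D₄·R̄ = 2.574 × 176.3000 = 453.7962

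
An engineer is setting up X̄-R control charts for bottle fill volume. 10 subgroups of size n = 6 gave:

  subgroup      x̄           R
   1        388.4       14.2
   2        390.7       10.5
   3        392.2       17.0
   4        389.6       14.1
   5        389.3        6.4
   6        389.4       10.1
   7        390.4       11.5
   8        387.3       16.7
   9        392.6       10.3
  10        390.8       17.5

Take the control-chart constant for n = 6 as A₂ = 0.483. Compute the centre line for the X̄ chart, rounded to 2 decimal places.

390.07

X̄̄ = (388.4 + 390.7 + 392.2 + 389.6 + 389.3 + 389.4 + 390.4 + 387.3 + 392.6 + 390.8) / 10 = 3900.7000 / 10 = 390.0700
CL = X̄̄ = 390.0700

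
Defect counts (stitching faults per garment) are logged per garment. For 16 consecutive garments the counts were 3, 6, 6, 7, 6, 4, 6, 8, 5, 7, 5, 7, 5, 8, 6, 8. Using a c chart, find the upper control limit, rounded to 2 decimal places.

13.45

c̄ = (3 + 6 + 6 + 7 + 6 + 4 + 6 + 8 + 5 + 7 + 5 + 7 + 5 + 8 + 6 + 8) / 16 = 97 / 16 = 6.0625
UCL = c̄ + 3√c̄ = 6.0625 + 3 × √6.0625 = 6.0625 + 3 × 2.4622 = 13.4491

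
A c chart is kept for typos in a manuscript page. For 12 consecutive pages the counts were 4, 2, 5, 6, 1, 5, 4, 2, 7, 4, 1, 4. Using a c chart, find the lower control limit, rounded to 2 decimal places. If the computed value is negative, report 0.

c̄ = (4 + 2 + 5 + 6 + 1 + 5 + 4 + 2 + 7 + 4 + 1 + 4) / 12 = 45 / 12 = 3.7500
LCL = c̄ − 3√c̄ = 3.7500 − 3 × 1.9365 = -2.0595 → 0 (cannot be negative)

0.00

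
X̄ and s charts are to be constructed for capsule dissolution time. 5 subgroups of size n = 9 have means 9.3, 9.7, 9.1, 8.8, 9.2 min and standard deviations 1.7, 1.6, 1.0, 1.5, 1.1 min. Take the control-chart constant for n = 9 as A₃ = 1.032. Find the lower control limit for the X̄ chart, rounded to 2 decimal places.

7.80

X̄̄ = (9.3 + 9.7 + 9.1 + 8.8 + 9.2) / 5 = 9.2200
s̄ = (1.7 + 1.6 + 1.0 + 1.5 + 1.1) / 5 = 1.3800
LCL = X̄̄ − A₃·s̄ = 9.2200 − 1.032 × 1.3800 = 7.7958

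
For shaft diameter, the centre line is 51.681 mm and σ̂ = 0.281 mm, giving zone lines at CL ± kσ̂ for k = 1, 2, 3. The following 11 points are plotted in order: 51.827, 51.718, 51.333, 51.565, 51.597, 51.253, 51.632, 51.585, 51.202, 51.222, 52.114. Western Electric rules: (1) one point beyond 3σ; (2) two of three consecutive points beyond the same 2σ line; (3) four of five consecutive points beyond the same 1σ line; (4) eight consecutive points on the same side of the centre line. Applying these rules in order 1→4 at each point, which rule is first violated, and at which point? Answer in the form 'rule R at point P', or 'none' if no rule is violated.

rule 4 at point 10

Zone of each point (C = within 1σ̂, B = 1σ̂–2σ̂, A = 2σ̂–3σ̂, * = beyond 3σ̂; sign = side of CL): 1:+C, 2:+C, 3:-B, 4:-C, 5:-C, 6:-B, 7:-C, 8:-C, 9:-B, 10:-B, 11:+B
Rule 4 (eight consecutive points on the same side of the centre line) is satisfied at point 10.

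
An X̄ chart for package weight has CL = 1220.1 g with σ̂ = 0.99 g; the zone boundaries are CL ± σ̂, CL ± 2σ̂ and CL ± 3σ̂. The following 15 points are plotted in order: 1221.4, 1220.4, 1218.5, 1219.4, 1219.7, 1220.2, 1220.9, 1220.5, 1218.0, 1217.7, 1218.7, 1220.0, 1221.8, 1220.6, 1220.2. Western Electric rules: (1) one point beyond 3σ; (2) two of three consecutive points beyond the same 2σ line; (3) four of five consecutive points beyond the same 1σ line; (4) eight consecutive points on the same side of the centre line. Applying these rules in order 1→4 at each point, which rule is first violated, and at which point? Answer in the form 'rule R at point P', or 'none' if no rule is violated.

Zone of each point (C = within 1σ̂, B = 1σ̂–2σ̂, A = 2σ̂–3σ̂, * = beyond 3σ̂; sign = side of CL): 1:+B, 2:+C, 3:-B, 4:-C, 5:-C, 6:+C, 7:+C, 8:+C, 9:-A, 10:-A, 11:-B, 12:-C, 13:+B, 14:+C, 15:+C
Rule 2 (two of three consecutive points beyond the same 2σ limit) is satisfied at point 10.

rule 2 at point 10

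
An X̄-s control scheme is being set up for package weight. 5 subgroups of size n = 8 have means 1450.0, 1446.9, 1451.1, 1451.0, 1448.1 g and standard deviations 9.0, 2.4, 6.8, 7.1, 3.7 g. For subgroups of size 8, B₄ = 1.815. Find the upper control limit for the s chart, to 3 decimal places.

10.527

s̄ = (9.0 + 2.4 + 6.8 + 7.1 + 3.7) / 5 = 5.8000
UCL_s = B₄·s̄ = 1.815 × 5.8000 = 10.5270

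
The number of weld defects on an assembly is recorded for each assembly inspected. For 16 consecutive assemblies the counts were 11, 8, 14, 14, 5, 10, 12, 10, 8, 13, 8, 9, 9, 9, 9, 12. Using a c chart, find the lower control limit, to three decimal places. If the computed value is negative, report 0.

c̄ = (11 + 8 + 14 + 14 + 5 + 10 + 12 + 10 + 8 + 13 + 8 + 9 + 9 + 9 + 9 + 12) / 16 = 161 / 16 = 10.0625
LCL = c̄ − 3√c̄ = 10.0625 − 3 × 3.1721 = 0.5461

0.546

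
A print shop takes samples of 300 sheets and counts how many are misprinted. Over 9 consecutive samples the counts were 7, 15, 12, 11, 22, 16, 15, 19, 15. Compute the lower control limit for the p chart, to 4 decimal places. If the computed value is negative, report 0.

0.0115

p̄ = Σdᵢ / (k·n) = 132 / (9 × 300) = 0.04889
LCL = p̄ − 3·√(p̄(1−p̄)/n) = 0.04889 − 3 × 0.01245 = 0.01154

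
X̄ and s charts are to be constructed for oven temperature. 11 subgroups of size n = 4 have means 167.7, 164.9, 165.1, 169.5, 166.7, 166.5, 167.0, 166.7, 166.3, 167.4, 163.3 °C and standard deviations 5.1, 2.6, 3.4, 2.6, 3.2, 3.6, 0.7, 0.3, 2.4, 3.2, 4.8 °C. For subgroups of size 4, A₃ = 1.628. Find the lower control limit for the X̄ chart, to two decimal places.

161.74

X̄̄ = (167.7 + 164.9 + 165.1 + 169.5 + 166.7 + 166.5 + 167.0 + 166.7 + 166.3 + 167.4 + 163.3) / 11 = 166.4636
s̄ = (5.1 + 2.6 + 3.4 + 2.6 + 3.2 + 3.6 + 0.7 + 0.3 + 2.4 + 3.2 + 4.8) / 11 = 2.9000
LCL = X̄̄ − A₃·s̄ = 166.4636 − 1.628 × 2.9000 = 161.7424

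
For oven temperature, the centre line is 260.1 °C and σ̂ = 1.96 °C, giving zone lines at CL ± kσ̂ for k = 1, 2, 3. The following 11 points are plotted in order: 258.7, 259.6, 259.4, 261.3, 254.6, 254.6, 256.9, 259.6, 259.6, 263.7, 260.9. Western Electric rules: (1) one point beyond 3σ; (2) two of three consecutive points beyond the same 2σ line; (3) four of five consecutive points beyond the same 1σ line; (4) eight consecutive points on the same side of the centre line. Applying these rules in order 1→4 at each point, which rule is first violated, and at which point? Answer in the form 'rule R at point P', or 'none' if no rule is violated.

rule 2 at point 6

Zone of each point (C = within 1σ̂, B = 1σ̂–2σ̂, A = 2σ̂–3σ̂, * = beyond 3σ̂; sign = side of CL): 1:-C, 2:-C, 3:-C, 4:+C, 5:-A, 6:-A, 7:-B, 8:-C, 9:-C, 10:+B, 11:+C
Rule 2 (two of three consecutive points beyond the same 2σ limit) is satisfied at point 6.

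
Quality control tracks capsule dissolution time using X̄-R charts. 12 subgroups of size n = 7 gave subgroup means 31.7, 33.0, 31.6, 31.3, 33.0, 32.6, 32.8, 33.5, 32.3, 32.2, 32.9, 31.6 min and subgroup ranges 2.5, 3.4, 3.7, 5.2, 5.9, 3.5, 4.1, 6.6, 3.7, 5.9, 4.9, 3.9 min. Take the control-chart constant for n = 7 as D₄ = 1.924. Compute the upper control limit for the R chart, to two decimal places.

8.55

R̄ = (2.5 + 3.4 + 3.7 + 5.2 + 5.9 + 3.5 + 4.1 + 6.6 + 3.7 + 5.9 + 4.9 + 3.9) / 12 = 53.3000 / 12 = 4.4417
UCL_R = D₄·R̄ = 1.924 × 4.4417 = 8.5458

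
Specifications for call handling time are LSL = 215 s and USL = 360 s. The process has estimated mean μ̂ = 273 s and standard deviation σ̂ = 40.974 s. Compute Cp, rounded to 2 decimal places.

0.59

Cp = (USL − LSL) / (6σ̂) = (360 − 215) / (6 × 40.974) = 145.0000 / 245.8440 = 0.5898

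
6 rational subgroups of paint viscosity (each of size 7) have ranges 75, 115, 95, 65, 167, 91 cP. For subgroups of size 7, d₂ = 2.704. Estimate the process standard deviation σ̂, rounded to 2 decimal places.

37.48

R̄ = (75 + 115 + 95 + 65 + 167 + 91) / 6 = 101.3333
σ̂ = R̄ / d₂ = 101.3333 / 2.704 = 37.4753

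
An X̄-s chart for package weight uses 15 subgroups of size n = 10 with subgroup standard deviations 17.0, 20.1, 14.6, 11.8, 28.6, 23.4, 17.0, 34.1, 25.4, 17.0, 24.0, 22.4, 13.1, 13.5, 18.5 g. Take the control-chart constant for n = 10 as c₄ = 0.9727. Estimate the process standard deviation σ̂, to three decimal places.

20.596

s̄ = (17.0 + 20.1 + 14.6 + 11.8 + 28.6 + 23.4 + 17.0 + 34.1 + 25.4 + 17.0 + 24.0 + 22.4 + 13.1 + 13.5 + 18.5) / 15 = 20.0333
σ̂ = s̄ / c₄ = 20.0333 / 0.9727 = 20.5956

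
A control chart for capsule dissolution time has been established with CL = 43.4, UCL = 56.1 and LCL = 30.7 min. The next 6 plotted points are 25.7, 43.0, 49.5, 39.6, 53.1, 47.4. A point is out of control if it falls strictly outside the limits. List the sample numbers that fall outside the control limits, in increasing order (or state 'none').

Compare each point to [30.7, 56.1]: sample 1 = 25.7 < LCL.

1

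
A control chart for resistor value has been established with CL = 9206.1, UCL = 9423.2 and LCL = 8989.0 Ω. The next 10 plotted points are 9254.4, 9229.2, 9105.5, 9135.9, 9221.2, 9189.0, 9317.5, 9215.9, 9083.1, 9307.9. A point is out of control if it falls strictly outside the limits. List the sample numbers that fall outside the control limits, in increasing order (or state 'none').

All 10 points lie within [8989.0, 9423.2].

none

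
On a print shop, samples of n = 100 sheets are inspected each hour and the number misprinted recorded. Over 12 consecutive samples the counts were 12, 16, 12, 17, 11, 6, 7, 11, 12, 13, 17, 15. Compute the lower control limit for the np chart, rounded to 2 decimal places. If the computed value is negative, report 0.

2.52

p̄ = Σdᵢ / (k·n) = 149 / (12 × 100) = 0.12417
LCL = np̄ − 3·√(np̄(1−p̄)) = 12.4167 − 3 × 3.2977 = 2.5235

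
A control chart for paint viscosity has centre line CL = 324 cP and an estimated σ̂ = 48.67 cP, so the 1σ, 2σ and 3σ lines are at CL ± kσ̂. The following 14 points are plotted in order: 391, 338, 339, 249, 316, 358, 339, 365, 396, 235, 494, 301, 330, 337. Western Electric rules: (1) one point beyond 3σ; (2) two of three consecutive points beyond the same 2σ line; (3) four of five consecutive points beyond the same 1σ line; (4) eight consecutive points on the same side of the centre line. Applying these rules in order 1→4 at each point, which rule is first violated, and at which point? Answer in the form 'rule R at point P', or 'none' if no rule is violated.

rule 1 at point 11

Zone of each point (C = within 1σ̂, B = 1σ̂–2σ̂, A = 2σ̂–3σ̂, * = beyond 3σ̂; sign = side of CL): 1:+B, 2:+C, 3:+C, 4:-B, 5:-C, 6:+C, 7:+C, 8:+C, 9:+B, 10:-B, 11:+*, 12:-C, 13:+C, 14:+C
Rule 1 (one point beyond the 3σ limits) is satisfied at point 11.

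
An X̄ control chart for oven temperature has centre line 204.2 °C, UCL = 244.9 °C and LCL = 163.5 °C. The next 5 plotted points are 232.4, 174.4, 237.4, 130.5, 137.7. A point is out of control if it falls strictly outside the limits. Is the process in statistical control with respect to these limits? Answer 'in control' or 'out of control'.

out of control

Compare each point to [163.5, 244.9]: sample 4 = 130.5 < LCL; sample 5 = 137.7 < LCL.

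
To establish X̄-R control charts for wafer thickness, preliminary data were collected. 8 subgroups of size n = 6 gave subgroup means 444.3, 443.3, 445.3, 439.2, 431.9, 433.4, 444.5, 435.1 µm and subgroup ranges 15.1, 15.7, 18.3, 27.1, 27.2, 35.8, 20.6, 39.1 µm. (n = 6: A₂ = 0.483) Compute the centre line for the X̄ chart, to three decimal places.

439.625

X̄̄ = (444.3 + 443.3 + 445.3 + 439.2 + 431.9 + 433.4 + 444.5 + 435.1) / 8 = 3517.0000 / 8 = 439.6250
CL = X̄̄ = 439.6250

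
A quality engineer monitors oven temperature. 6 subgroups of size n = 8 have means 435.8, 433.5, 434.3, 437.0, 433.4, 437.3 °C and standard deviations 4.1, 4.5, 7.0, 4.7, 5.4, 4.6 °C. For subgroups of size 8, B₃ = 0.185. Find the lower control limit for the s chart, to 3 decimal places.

0.934

s̄ = (4.1 + 4.5 + 7.0 + 4.7 + 5.4 + 4.6) / 6 = 5.0500
LCL_s = B₃·s̄ = 0.185 × 5.0500 = 0.9342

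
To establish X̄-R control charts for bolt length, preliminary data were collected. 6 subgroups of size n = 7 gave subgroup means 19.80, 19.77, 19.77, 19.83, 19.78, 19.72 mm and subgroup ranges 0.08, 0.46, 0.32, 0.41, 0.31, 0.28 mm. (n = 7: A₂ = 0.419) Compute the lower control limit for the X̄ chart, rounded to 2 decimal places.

X̄̄ = (19.80 + 19.77 + 19.77 + 19.83 + 19.78 + 19.72) / 6 = 118.6700 / 6 = 19.7783
R̄ = (0.08 + 0.46 + 0.32 + 0.41 + 0.31 + 0.28) / 6 = 1.8600 / 6 = 0.3100
LCL = X̄̄ − A₂·R̄ = 19.7783 − 0.419 × 0.3100 = 19.6484

19.65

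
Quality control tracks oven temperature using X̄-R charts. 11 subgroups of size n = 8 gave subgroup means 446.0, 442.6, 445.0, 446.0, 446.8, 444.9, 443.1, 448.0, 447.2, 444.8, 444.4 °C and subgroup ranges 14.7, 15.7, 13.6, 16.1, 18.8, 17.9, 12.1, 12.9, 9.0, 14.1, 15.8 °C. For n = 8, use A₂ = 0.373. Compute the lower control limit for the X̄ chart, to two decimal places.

439.90

X̄̄ = (446.0 + 442.6 + 445.0 + 446.0 + 446.8 + 444.9 + 443.1 + 448.0 + 447.2 + 444.8 + 444.4) / 11 = 4898.8000 / 11 = 445.3455
R̄ = (14.7 + 15.7 + 13.6 + 16.1 + 18.8 + 17.9 + 12.1 + 12.9 + 9.0 + 14.1 + 15.8) / 11 = 160.7000 / 11 = 14.6091
LCL = X̄̄ − A₂·R̄ = 445.3455 − 0.373 × 14.6091 = 439.8963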